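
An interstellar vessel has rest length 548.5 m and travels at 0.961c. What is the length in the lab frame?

Proper length L₀ = 548.5 m
γ = 1/√(1 - 0.961²) = 3.616
L = L₀/γ = 548.5/3.616 = 151.7 m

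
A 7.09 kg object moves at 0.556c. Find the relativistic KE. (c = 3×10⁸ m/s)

γ = 1/√(1 - 0.556²) = 1.2031
γ - 1 = 0.2031
KE = (γ-1)mc² = 0.2031 × 7.09 × (3×10⁸)² = 1.296×10¹⁷ J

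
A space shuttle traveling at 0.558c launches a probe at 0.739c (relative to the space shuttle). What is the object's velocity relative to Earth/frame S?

u = (u' + v)/(1 + u'v/c²)
Numerator: 0.739 + 0.558 = 1.297
Denominator: 1 + 0.412362 = 1.412362
u = 1.297/1.412362 = 0.9183c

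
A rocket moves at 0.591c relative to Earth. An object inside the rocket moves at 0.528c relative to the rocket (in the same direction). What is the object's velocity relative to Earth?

u = (u' + v)/(1 + u'v/c²)
Numerator: 0.528 + 0.591 = 1.119
Denominator: 1 + 0.312048 = 1.312048
u = 1.119/1.312048 = 0.8529c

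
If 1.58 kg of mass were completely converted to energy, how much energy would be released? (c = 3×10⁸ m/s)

Using E = mc²:
c² = (3×10⁸)² = 9×10¹⁶ m²/s²
E = 1.58 × 9×10¹⁶ = 1.422×10¹⁷ J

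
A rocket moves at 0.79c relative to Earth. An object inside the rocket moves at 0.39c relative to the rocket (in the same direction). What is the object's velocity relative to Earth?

u = (u' + v)/(1 + u'v/c²)
Numerator: 0.39 + 0.79 = 1.18
Denominator: 1 + 0.3081 = 1.3081
u = 1.18/1.3081 = 0.9021c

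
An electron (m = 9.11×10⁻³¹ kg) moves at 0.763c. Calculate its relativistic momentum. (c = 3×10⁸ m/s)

γ = 1/√(1 - 0.763²) = 1.547
v = 0.763 × 3×10⁸ = 2.289×10⁸ m/s
p = γmv = 1.547 × 9.11×10⁻³¹ × 2.289×10⁸ = 3.226×10⁻²² kg·m/s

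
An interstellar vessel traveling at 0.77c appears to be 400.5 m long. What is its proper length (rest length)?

Contracted length L = 400.5 m
γ = 1/√(1 - 0.77²) = 1.5673
L₀ = γL = 1.5673 × 400.5 = 627.7 m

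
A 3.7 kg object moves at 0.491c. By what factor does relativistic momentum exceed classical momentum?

p_rel = γmv, p_class = mv
Ratio = γ = 1/√(1 - 0.491²) = 1.148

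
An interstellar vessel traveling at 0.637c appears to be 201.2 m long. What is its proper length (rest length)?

Contracted length L = 201.2 m
γ = 1/√(1 - 0.637²) = 1.297
L₀ = γL = 1.297 × 201.2 = 261.0 m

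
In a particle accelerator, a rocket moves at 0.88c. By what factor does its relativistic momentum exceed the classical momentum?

p_rel = γmv, p_class = mv
Ratio = γ = 1/√(1 - 0.88²)
= 1/√(0.2256) = 2.105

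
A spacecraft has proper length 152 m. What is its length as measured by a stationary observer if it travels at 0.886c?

Proper length L₀ = 152 m
γ = 1/√(1 - 0.886²) = 2.1566
L = L₀/γ = 152/2.1566 = 70.48 m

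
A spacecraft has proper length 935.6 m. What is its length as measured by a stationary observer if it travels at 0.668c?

Proper length L₀ = 935.6 m
γ = 1/√(1 - 0.668²) = 1.3438
L = L₀/γ = 935.6/1.3438 = 696.2 m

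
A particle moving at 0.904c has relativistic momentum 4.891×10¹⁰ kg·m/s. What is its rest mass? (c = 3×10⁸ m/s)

γ = 1/√(1 - 0.904²) = 2.339
v = 0.904 × 3×10⁸ = 2.712×10⁸ m/s
m = p/(γv) = 4.891×10¹⁰/(2.339 × 2.712×10⁸) = 77.10 kg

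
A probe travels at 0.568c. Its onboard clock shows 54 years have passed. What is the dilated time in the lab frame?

Proper time Δt₀ = 54 years
γ = 1/√(1 - 0.568²) = 1.215
Δt = γΔt₀ = 1.215 × 54 = 65.61 years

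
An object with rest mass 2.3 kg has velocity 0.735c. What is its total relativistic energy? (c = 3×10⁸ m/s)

γ = 1/√(1 - 0.735²) = 1.475
mc² = 2.3 × (3×10⁸)² = 2.070×10¹⁷ J
E = γmc² = 1.475 × 2.070×10¹⁷ = 3.053×10¹⁷ J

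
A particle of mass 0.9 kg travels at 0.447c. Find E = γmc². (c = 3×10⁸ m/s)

γ = 1/√(1 - 0.447²) = 1.1179
mc² = 0.9 × (3×10⁸)² = 8.100×10¹⁶ J
E = γmc² = 1.1179 × 8.100×10¹⁶ = 9.055×10¹⁶ J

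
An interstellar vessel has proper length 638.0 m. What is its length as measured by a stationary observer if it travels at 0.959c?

Proper length L₀ = 638.0 m
γ = 1/√(1 - 0.959²) = 3.529
L = L₀/γ = 638.0/3.529 = 180.8 m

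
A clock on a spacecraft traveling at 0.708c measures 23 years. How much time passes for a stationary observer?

Proper time Δt₀ = 23 years
γ = 1/√(1 - 0.708²) = 1.416
Δt = γΔt₀ = 1.416 × 23 = 32.57 years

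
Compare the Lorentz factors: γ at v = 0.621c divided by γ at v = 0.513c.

γ₁ = 1/√(1 - 0.621²) = 1.276
γ₂ = 1/√(1 - 0.513²) = 1.165
γ₁/γ₂ = 1.276/1.165 = 1.095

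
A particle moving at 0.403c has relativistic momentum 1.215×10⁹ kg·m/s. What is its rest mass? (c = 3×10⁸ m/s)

γ = 1/√(1 - 0.403²) = 1.0927
v = 0.403 × 3×10⁸ = 1.209×10⁸ m/s
m = p/(γv) = 1.215×10⁹/(1.0927 × 1.209×10⁸) = 9.197 kg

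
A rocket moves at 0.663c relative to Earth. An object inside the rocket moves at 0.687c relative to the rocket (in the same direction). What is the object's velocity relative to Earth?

u = (u' + v)/(1 + u'v/c²)
Numerator: 0.687 + 0.663 = 1.35
Denominator: 1 + 0.455481 = 1.455481
u = 1.35/1.455481 = 0.9275c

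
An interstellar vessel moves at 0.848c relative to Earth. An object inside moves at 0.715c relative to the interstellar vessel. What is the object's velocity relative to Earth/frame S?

u = (u' + v)/(1 + u'v/c²)
Numerator: 0.715 + 0.848 = 1.563
Denominator: 1 + 0.60632 = 1.60632
u = 1.563/1.60632 = 0.9730c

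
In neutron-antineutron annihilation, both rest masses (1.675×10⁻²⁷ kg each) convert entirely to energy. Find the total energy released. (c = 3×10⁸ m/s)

Both particles have the same rest mass, so total mass = 2m
E = 2m·c² = 2 × 1.675×10⁻²⁷ × (3×10⁸)²
= 2 × 1.675×10⁻²⁷ × 9×10¹⁶
= 3.015×10⁻¹⁰ J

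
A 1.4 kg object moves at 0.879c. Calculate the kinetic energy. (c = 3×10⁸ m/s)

γ = 1/√(1 - 0.879²) = 2.097
γ - 1 = 1.097
KE = (γ-1)mc² = 1.097 × 1.4 × (3×10⁸)² = 1.382×10¹⁷ J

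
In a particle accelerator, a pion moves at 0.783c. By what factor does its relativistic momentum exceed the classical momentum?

p_rel = γmv, p_class = mv
Ratio = γ = 1/√(1 - 0.783²)
= 1/√(0.386911) = 1.608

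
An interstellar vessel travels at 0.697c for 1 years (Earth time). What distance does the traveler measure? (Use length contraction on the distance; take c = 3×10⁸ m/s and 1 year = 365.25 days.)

Earth distance: d = v × t = 0.697c × 1 yr = 6.5987×10¹⁵ m
γ = 1.3946
d' = d/γ = 6.5987×10¹⁵/1.3946 = 4.732×10¹⁵ m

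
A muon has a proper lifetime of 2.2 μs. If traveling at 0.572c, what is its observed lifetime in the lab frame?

Proper lifetime τ₀ = 2.2 μs
γ = 1/√(1 - 0.572²) = 1.219
τ = γτ₀ = 1.219 × 2.2 μs = 2.682 μs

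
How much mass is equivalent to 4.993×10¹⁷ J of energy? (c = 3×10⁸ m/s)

From E = mc², we get m = E/c²
c² = (3×10⁸)² = 9×10¹⁶ m²/s²
m = 4.993×10¹⁷ / 9×10¹⁶ = 5.548 kg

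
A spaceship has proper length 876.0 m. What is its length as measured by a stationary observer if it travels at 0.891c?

Proper length L₀ = 876.0 m
γ = 1/√(1 - 0.891²) = 2.2026
L = L₀/γ = 876.0/2.2026 = 397.7 m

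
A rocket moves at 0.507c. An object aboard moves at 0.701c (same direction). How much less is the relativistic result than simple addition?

Classical: u' + v = 0.701 + 0.507 = 1.208c
Relativistic: u = (0.701 + 0.507)/(1 + 0.355407) = 1.208/1.355407 = 0.8912c
Difference: 1.208 - 0.8912 = 0.3168c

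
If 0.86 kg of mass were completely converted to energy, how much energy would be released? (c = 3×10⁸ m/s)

Using E = mc²:
c² = (3×10⁸)² = 9×10¹⁶ m²/s²
E = 0.86 × 9×10¹⁶ = 7.740×10¹⁶ J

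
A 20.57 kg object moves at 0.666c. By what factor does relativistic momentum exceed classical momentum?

p_rel = γmv, p_class = mv
Ratio = γ = 1/√(1 - 0.666²) = 1.341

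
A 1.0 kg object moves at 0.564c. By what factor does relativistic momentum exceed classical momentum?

p_rel = γmv, p_class = mv
Ratio = γ = 1/√(1 - 0.564²) = 1.211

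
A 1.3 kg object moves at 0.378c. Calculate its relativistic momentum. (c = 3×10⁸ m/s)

γ = 1/√(1 - 0.378²) = 1.080
v = 0.378 × 3×10⁸ = 1.134×10⁸ m/s
p = γmv = 1.080 × 1.3 × 1.134×10⁸ = 1.592×10⁸ kg·m/s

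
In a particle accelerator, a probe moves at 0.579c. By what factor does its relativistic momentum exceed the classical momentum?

p_rel = γmv, p_class = mv
Ratio = γ = 1/√(1 - 0.579²)
= 1/√(0.664759) = 1.227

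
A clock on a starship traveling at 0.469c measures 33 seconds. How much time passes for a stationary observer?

Proper time Δt₀ = 33 seconds
γ = 1/√(1 - 0.469²) = 1.132
Δt = γΔt₀ = 1.132 × 33 = 37.36 seconds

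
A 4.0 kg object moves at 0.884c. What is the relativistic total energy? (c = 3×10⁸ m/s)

γ = 1/√(1 - 0.884²) = 2.1391
mc² = 4.0 × (3×10⁸)² = 3.600×10¹⁷ J
E = γmc² = 2.1391 × 3.600×10¹⁷ = 7.701×10¹⁷ J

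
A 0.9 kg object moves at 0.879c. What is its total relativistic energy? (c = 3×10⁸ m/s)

γ = 1/√(1 - 0.879²) = 2.097
mc² = 0.9 × (3×10⁸)² = 8.100×10¹⁶ J
E = γmc² = 2.097 × 8.100×10¹⁶ = 1.699×10¹⁷ J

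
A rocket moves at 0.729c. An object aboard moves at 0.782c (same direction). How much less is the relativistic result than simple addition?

Classical: u' + v = 0.782 + 0.729 = 1.511c
Relativistic: u = (0.782 + 0.729)/(1 + 0.570078) = 1.511/1.570078 = 0.9624c
Difference: 1.511 - 0.9624 = 0.5486c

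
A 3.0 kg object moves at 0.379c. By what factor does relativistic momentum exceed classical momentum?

p_rel = γmv, p_class = mv
Ratio = γ = 1/√(1 - 0.379²) = 1.081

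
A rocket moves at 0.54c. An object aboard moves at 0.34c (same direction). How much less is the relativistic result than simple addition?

Classical: u' + v = 0.34 + 0.54 = 0.88c
Relativistic: u = (0.34 + 0.54)/(1 + 0.1836) = 0.88/1.1836 = 0.7435c
Difference: 0.88 - 0.7435 = 0.1365c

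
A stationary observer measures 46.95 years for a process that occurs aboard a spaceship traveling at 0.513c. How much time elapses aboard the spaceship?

Dilated time Δt = 46.95 years
γ = 1/√(1 - 0.513²) = 1.165
Δt₀ = Δt/γ = 46.95/1.165 = 40.30 years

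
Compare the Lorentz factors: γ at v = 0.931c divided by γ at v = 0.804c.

γ₁ = 1/√(1 - 0.931²) = 2.740
γ₂ = 1/√(1 - 0.804²) = 1.682
γ₁/γ₂ = 2.740/1.682 = 1.629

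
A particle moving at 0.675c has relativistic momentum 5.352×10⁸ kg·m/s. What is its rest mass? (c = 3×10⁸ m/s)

γ = 1/√(1 - 0.675²) = 1.3553
v = 0.675 × 3×10⁸ = 2.025×10⁸ m/s
m = p/(γv) = 5.352×10⁸/(1.3553 × 2.025×10⁸) = 1.950 kg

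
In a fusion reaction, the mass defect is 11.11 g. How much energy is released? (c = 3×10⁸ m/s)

Convert mass defect: Δm = 11.11 g = 0.01111 kg
E = Δm·c² = 0.01111 × (3×10⁸)²
= 0.01111 × 9×10¹⁶ = 9.999×10¹⁴ J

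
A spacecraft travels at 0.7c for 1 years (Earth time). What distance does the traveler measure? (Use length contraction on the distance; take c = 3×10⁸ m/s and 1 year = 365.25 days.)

Earth distance: d = v × t = 0.7c × 1 yr = 6.6271×10¹⁵ m
γ = 1.4003
d' = d/γ = 6.6271×10¹⁵/1.4003 = 4.733×10¹⁵ m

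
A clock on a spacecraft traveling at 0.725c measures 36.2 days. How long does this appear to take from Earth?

Proper time Δt₀ = 36.2 days
γ = 1/√(1 - 0.725²) = 1.452
Δt = γΔt₀ = 1.452 × 36.2 = 52.56 days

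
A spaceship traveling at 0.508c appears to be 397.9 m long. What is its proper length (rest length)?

Contracted length L = 397.9 m
γ = 1/√(1 - 0.508²) = 1.16096
L₀ = γL = 1.16096 × 397.9 = 461.9 m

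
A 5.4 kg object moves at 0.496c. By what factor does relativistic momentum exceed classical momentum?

p_rel = γmv, p_class = mv
Ratio = γ = 1/√(1 - 0.496²) = 1.152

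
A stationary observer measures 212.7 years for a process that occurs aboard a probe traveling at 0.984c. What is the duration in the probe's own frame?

Dilated time Δt = 212.7 years
γ = 1/√(1 - 0.984²) = 5.6127
Δt₀ = Δt/γ = 212.7/5.6127 = 37.90 years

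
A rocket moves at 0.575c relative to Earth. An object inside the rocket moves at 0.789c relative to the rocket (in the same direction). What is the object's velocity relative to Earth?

u = (u' + v)/(1 + u'v/c²)
Numerator: 0.789 + 0.575 = 1.364
Denominator: 1 + 0.453675 = 1.453675
u = 1.364/1.453675 = 0.9383c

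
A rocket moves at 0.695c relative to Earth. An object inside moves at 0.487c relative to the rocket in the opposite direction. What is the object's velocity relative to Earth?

Object's velocity in rocket frame is u' = -0.487c
u = (u' + v)/(1 + u'v/c²) = (v - 0.487)/(1 - 0.487·v/c²)
Numerator: 0.695 - 0.487 = 0.208
Denominator: 1 - 0.338465 = 0.661535
u = 0.208/0.661535 = 0.3144c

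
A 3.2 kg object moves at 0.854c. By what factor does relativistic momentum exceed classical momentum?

p_rel = γmv, p_class = mv
Ratio = γ = 1/√(1 - 0.854²) = 1.922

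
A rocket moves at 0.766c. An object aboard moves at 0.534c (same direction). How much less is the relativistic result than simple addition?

Classical: u' + v = 0.534 + 0.766 = 1.3c
Relativistic: u = (0.534 + 0.766)/(1 + 0.409044) = 1.3/1.409044 = 0.9226c
Difference: 1.3 - 0.9226 = 0.3774c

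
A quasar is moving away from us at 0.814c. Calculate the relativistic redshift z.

β = 0.814
(1+β)/(1-β) = 1.814/0.186 = 9.753
√(9.753) = 3.123
z = 3.123 - 1 = 2.123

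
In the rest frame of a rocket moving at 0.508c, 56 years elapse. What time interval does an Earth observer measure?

Proper time Δt₀ = 56 years
γ = 1/√(1 - 0.508²) = 1.16096
Δt = γΔt₀ = 1.16096 × 56 = 65.01 years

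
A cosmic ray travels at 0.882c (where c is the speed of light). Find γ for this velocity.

v/c = 0.882, so (v/c)² = 0.777924
1 - (v/c)² = 0.222076
γ = 1/√(0.222076) = 2.122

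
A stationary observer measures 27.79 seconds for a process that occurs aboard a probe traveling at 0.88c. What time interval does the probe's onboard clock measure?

Dilated time Δt = 27.79 seconds
γ = 1/√(1 - 0.88²) = 2.105
Δt₀ = Δt/γ = 27.79/2.105 = 13.20 seconds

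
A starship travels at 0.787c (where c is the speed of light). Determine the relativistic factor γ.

v/c = 0.787, so (v/c)² = 0.619369
1 - (v/c)² = 0.380631
γ = 1/√(0.380631) = 1.621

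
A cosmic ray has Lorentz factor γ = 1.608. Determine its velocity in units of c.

From γ = 1/√(1 - v²/c²):
1/γ² = 1/1.608² = 0.3867
v²/c² = 1 - 0.3867 = 0.6133
v/c = √(0.6133) = 0.7831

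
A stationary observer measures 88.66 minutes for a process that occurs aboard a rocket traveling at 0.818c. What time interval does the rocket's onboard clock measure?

Dilated time Δt = 88.66 minutes
γ = 1/√(1 - 0.818²) = 1.7385
Δt₀ = Δt/γ = 88.66/1.7385 = 51.00 minutes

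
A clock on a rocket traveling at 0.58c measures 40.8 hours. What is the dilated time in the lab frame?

Proper time Δt₀ = 40.8 hours
γ = 1/√(1 - 0.58²) = 1.22757
Δt = γΔt₀ = 1.22757 × 40.8 = 50.08 hours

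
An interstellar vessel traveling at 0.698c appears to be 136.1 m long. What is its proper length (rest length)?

Contracted length L = 136.1 m
γ = 1/√(1 - 0.698²) = 1.3965
L₀ = γL = 1.3965 × 136.1 = 190.1 m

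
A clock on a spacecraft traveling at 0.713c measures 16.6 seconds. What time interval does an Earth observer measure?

Proper time Δt₀ = 16.6 seconds
γ = 1/√(1 - 0.713²) = 1.426
Δt = γΔt₀ = 1.426 × 16.6 = 23.67 seconds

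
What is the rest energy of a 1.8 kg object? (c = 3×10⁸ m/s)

c² = (3×10⁸)² = 9.000×10¹⁶ m²/s²
E₀ = mc² = 1.8 × 9.000×10¹⁶ = 1.620×10¹⁷ J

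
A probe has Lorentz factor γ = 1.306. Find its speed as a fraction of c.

From γ = 1/√(1 - v²/c²):
1/γ² = 1/1.306² = 0.5863
v²/c² = 1 - 0.5863 = 0.4137
v/c = √(0.4137) = 0.6432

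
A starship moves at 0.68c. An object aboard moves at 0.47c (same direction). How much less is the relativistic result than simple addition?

Classical: u' + v = 0.47 + 0.68 = 1.15c
Relativistic: u = (0.47 + 0.68)/(1 + 0.3196) = 1.15/1.3196 = 0.8715c
Difference: 1.15 - 0.8715 = 0.2785c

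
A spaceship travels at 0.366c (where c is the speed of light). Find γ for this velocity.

v/c = 0.366, so (v/c)² = 0.133956
1 - (v/c)² = 0.866044
γ = 1/√(0.866044) = 1.075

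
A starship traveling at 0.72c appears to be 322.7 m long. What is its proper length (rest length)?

Contracted length L = 322.7 m
γ = 1/√(1 - 0.72²) = 1.441
L₀ = γL = 1.441 × 322.7 = 465.0 m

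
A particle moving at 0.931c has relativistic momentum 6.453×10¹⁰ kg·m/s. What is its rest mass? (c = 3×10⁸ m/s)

γ = 1/√(1 - 0.931²) = 2.7396
v = 0.931 × 3×10⁸ = 2.793×10⁸ m/s
m = p/(γv) = 6.453×10¹⁰/(2.7396 × 2.793×10⁸) = 84.33 kg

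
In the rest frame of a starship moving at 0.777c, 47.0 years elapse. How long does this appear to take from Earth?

Proper time Δt₀ = 47.0 years
γ = 1/√(1 - 0.777²) = 1.5886
Δt = γΔt₀ = 1.5886 × 47.0 = 74.66 years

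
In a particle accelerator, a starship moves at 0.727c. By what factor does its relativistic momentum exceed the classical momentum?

p_rel = γmv, p_class = mv
Ratio = γ = 1/√(1 - 0.727²)
= 1/√(0.471471) = 1.456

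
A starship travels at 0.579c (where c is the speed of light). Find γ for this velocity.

v/c = 0.579, so (v/c)² = 0.335241
1 - (v/c)² = 0.664759
γ = 1/√(0.664759) = 1.227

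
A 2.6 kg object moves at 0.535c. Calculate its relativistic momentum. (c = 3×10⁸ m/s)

γ = 1/√(1 - 0.535²) = 1.1836
v = 0.535 × 3×10⁸ = 1.605×10⁸ m/s
p = γmv = 1.1836 × 2.6 × 1.605×10⁸ = 4.939×10⁸ kg·m/s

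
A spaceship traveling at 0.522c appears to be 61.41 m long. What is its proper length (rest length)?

Contracted length L = 61.41 m
γ = 1/√(1 - 0.522²) = 1.1724
L₀ = γL = 1.1724 × 61.41 = 72.00 m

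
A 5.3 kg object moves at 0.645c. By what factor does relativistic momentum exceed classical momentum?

p_rel = γmv, p_class = mv
Ratio = γ = 1/√(1 - 0.645²) = 1.309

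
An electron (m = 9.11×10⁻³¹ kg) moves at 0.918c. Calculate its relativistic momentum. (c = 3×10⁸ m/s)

γ = 1/√(1 - 0.918²) = 2.5216
v = 0.918 × 3×10⁸ = 2.754×10⁸ m/s
p = γmv = 2.5216 × 9.11×10⁻³¹ × 2.754×10⁸ = 6.326×10⁻²² kg·m/s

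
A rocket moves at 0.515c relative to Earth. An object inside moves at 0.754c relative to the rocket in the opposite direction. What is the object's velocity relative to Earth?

Object's velocity in rocket frame is u' = -0.754c
u = (u' + v)/(1 + u'v/c²) = (v - 0.754)/(1 - 0.754·v/c²)
Numerator: 0.515 - 0.754 = -0.239
Denominator: 1 - 0.38831 = 0.61169
u = -0.239/0.61169 = -0.3907c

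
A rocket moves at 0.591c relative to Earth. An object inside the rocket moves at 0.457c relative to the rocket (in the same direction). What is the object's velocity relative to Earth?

u = (u' + v)/(1 + u'v/c²)
Numerator: 0.457 + 0.591 = 1.048
Denominator: 1 + 0.270087 = 1.270087
u = 1.048/1.270087 = 0.8251c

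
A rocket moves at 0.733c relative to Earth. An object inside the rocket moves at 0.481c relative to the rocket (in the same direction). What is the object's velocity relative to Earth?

u = (u' + v)/(1 + u'v/c²)
Numerator: 0.481 + 0.733 = 1.214
Denominator: 1 + 0.352573 = 1.352573
u = 1.214/1.352573 = 0.8975c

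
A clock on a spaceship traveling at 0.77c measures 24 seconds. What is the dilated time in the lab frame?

Proper time Δt₀ = 24 seconds
γ = 1/√(1 - 0.77²) = 1.567
Δt = γΔt₀ = 1.567 × 24 = 37.61 seconds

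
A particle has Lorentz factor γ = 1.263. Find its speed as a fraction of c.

From γ = 1/√(1 - v²/c²):
1/γ² = 1/1.263² = 0.6269
v²/c² = 1 - 0.6269 = 0.3731
v/c = √(0.3731) = 0.6108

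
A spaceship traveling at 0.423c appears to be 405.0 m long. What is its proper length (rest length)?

Contracted length L = 405.0 m
γ = 1/√(1 - 0.423²) = 1.1036
L₀ = γL = 1.1036 × 405.0 = 447.0 m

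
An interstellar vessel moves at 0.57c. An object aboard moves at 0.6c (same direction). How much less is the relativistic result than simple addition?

Classical: u' + v = 0.6 + 0.57 = 1.17c
Relativistic: u = (0.6 + 0.57)/(1 + 0.342) = 1.17/1.342 = 0.8718c
Difference: 1.17 - 0.8718 = 0.2982c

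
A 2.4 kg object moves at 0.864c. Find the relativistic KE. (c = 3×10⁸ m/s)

γ = 1/√(1 - 0.864²) = 1.9861
γ - 1 = 0.9861
KE = (γ-1)mc² = 0.9861 × 2.4 × (3×10⁸)² = 2.130×10¹⁷ J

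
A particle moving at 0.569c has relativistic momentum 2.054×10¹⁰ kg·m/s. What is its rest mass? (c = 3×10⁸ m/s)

γ = 1/√(1 - 0.569²) = 1.216
v = 0.569 × 3×10⁸ = 1.707×10⁸ m/s
m = p/(γv) = 2.054×10¹⁰/(1.216 × 1.707×10⁸) = 98.95 kg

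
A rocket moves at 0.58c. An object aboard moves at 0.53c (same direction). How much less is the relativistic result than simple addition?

Classical: u' + v = 0.53 + 0.58 = 1.11c
Relativistic: u = (0.53 + 0.58)/(1 + 0.3074) = 1.11/1.3074 = 0.8490c
Difference: 1.11 - 0.8490 = 0.2610c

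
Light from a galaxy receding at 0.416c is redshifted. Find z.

β = 0.416
(1+β)/(1-β) = 1.416/0.584 = 2.4247
√(2.4247) = 1.5571
z = 1.5571 - 1 = 0.5571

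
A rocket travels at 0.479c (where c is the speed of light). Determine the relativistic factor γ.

v/c = 0.479, so (v/c)² = 0.229441
1 - (v/c)² = 0.770559
γ = 1/√(0.770559) = 1.139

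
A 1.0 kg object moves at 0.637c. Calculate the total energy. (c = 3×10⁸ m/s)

γ = 1/√(1 - 0.637²) = 1.29725
mc² = 1.0 × (3×10⁸)² = 9.000×10¹⁶ J
E = γmc² = 1.29725 × 9.000×10¹⁶ = 1.168×10¹⁷ J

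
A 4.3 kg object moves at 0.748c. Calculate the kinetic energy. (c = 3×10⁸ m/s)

γ = 1/√(1 - 0.748²) = 1.5067
γ - 1 = 0.5067
KE = (γ-1)mc² = 0.5067 × 4.3 × (3×10⁸)² = 1.961×10¹⁷ J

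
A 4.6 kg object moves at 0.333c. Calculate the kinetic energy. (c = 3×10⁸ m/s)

γ = 1/√(1 - 0.333²) = 1.06053
γ - 1 = 0.06053
KE = (γ-1)mc² = 0.06053 × 4.6 × (3×10⁸)² = 2.506×10¹⁶ J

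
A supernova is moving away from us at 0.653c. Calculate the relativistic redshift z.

β = 0.653
(1+β)/(1-β) = 1.653/0.347 = 4.764
√(4.764) = 2.183
z = 2.183 - 1 = 1.183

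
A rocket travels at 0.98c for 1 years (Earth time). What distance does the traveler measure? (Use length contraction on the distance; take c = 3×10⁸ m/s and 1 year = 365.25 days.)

Earth distance: d = v × t = 0.98c × 1 yr = 9.278×10¹⁵ m
γ = 5.025
d' = d/γ = 9.278×10¹⁵/5.025 = 1.846×10¹⁵ m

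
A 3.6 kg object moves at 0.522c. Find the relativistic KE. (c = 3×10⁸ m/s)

γ = 1/√(1 - 0.522²) = 1.1724
γ - 1 = 0.1724
KE = (γ-1)mc² = 0.1724 × 3.6 × (3×10⁸)² = 5.586×10¹⁶ J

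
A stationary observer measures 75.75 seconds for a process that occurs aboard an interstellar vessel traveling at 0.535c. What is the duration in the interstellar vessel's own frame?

Dilated time Δt = 75.75 seconds
γ = 1/√(1 - 0.535²) = 1.1836
Δt₀ = Δt/γ = 75.75/1.1836 = 64.00 seconds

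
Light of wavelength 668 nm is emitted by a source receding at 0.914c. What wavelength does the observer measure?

β = 0.914
Wavelength Doppler factor = √(1.914/0.086) = √(22.256) = 4.7176
λ_obs = 668 × 4.7176 = 3151 nm (redshift)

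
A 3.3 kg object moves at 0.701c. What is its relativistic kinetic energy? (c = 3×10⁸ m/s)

γ = 1/√(1 - 0.701²) = 1.4022
γ - 1 = 0.4022
KE = (γ-1)mc² = 0.4022 × 3.3 × (3×10⁸)² = 1.195×10¹⁷ J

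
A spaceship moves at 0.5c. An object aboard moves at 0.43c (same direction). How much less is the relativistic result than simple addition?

Classical: u' + v = 0.43 + 0.5 = 0.93c
Relativistic: u = (0.43 + 0.5)/(1 + 0.215) = 0.93/1.215 = 0.7654c
Difference: 0.93 - 0.7654 = 0.1646c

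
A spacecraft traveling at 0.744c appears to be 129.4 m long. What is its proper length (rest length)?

Contracted length L = 129.4 m
γ = 1/√(1 - 0.744²) = 1.497
L₀ = γL = 1.497 × 129.4 = 193.7 m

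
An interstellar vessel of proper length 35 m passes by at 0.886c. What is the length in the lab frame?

Proper length L₀ = 35 m
γ = 1/√(1 - 0.886²) = 2.157
L = L₀/γ = 35/2.157 = 16.23 m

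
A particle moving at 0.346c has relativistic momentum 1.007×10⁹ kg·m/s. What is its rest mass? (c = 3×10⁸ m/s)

γ = 1/√(1 - 0.346²) = 1.0658
v = 0.346 × 3×10⁸ = 1.038×10⁸ m/s
m = p/(γv) = 1.007×10⁹/(1.0658 × 1.038×10⁸) = 9.102 kg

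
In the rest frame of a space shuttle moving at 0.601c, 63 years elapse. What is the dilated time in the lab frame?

Proper time Δt₀ = 63 years
γ = 1/√(1 - 0.601²) = 1.25117
Δt = γΔt₀ = 1.25117 × 63 = 78.82 years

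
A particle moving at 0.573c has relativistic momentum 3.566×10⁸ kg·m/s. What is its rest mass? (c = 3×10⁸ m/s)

γ = 1/√(1 - 0.573²) = 1.220
v = 0.573 × 3×10⁸ = 1.719×10⁸ m/s
m = p/(γv) = 3.566×10⁸/(1.220 × 1.719×10⁸) = 1.700 kg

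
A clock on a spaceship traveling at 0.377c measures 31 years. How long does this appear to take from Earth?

Proper time Δt₀ = 31 years
γ = 1/√(1 - 0.377²) = 1.0797
Δt = γΔt₀ = 1.0797 × 31 = 33.47 years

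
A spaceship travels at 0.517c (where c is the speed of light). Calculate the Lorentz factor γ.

v/c = 0.517, so (v/c)² = 0.267289
1 - (v/c)² = 0.732711
γ = 1/√(0.732711) = 1.168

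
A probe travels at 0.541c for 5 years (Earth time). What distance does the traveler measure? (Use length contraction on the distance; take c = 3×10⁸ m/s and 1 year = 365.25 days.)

Earth distance: d = v × t = 0.541c × 5 yr = 2.561×10¹⁶ m
γ = 1.189
d' = d/γ = 2.561×10¹⁶/1.189 = 2.154×10¹⁶ m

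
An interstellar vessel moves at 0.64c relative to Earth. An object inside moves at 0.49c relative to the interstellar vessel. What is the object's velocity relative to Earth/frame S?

u = (u' + v)/(1 + u'v/c²)
Numerator: 0.49 + 0.64 = 1.13
Denominator: 1 + 0.3136 = 1.3136
u = 1.13/1.3136 = 0.8602c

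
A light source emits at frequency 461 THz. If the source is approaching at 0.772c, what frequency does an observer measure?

β = v/c = 0.772
(1+β)/(1-β) = 1.772/0.228 = 7.772
Doppler factor = √(7.772) = 2.788
f_obs = 461 × 2.788 = 1285 THz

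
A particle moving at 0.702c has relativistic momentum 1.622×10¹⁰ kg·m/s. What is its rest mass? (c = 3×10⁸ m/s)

γ = 1/√(1 - 0.702²) = 1.4041
v = 0.702 × 3×10⁸ = 2.106×10⁸ m/s
m = p/(γv) = 1.622×10¹⁰/(1.4041 × 2.106×10⁸) = 54.85 kg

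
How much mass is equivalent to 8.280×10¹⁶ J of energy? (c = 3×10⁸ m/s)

From E = mc², we get m = E/c²
c² = (3×10⁸)² = 9×10¹⁶ m²/s²
m = 8.280×10¹⁶ / 9×10¹⁶ = 0.9200 kg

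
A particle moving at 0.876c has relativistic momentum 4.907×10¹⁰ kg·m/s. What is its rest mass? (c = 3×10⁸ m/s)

γ = 1/√(1 - 0.876²) = 2.07335
v = 0.876 × 3×10⁸ = 2.628×10⁸ m/s
m = p/(γv) = 4.907×10¹⁰/(2.07335 × 2.628×10⁸) = 90.06 kg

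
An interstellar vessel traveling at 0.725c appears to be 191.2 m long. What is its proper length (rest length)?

Contracted length L = 191.2 m
γ = 1/√(1 - 0.725²) = 1.452
L₀ = γL = 1.452 × 191.2 = 277.6 m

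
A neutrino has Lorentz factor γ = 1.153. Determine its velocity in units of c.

From γ = 1/√(1 - v²/c²):
1/γ² = 1/1.153² = 0.7522
v²/c² = 1 - 0.7522 = 0.2478
v/c = √(0.2478) = 0.4978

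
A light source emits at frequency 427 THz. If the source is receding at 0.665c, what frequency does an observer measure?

β = v/c = 0.665
(1-β)/(1+β) = 0.335/1.665 = 0.2012
Doppler factor = √(0.2012) = 0.44855
f_obs = 427 × 0.44855 = 191.5 THz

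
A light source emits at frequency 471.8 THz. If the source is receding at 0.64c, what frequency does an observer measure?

β = v/c = 0.64
(1-β)/(1+β) = 0.36/1.64 = 0.2195
Doppler factor = √(0.2195) = 0.4685
f_obs = 471.8 × 0.4685 = 221.0 THz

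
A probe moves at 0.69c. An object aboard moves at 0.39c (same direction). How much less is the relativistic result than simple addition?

Classical: u' + v = 0.39 + 0.69 = 1.08c
Relativistic: u = (0.39 + 0.69)/(1 + 0.2691) = 1.08/1.2691 = 0.8510c
Difference: 1.08 - 0.8510 = 0.2290c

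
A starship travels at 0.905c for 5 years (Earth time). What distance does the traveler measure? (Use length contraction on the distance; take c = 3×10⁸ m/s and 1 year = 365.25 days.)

Earth distance: d = v × t = 0.905c × 5 yr = 4.284×10¹⁶ m
γ = 2.351
d' = d/γ = 4.284×10¹⁶/2.351 = 1.822×10¹⁶ m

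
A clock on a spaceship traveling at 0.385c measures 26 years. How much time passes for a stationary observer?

Proper time Δt₀ = 26 years
γ = 1/√(1 - 0.385²) = 1.0835
Δt = γΔt₀ = 1.0835 × 26 = 28.17 years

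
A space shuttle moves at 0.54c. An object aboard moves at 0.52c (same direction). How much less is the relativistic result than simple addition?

Classical: u' + v = 0.52 + 0.54 = 1.06c
Relativistic: u = (0.52 + 0.54)/(1 + 0.2808) = 1.06/1.2808 = 0.8276c
Difference: 1.06 - 0.8276 = 0.2324c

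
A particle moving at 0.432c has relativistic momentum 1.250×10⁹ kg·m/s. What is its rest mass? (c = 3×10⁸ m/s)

γ = 1/√(1 - 0.432²) = 1.1088
v = 0.432 × 3×10⁸ = 1.296×10⁸ m/s
m = p/(γv) = 1.250×10⁹/(1.1088 × 1.296×10⁸) = 8.699 kg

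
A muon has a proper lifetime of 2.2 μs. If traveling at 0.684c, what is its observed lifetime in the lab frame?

Proper lifetime τ₀ = 2.2 μs
γ = 1/√(1 - 0.684²) = 1.371
τ = γτ₀ = 1.371 × 2.2 μs = 3.016 μs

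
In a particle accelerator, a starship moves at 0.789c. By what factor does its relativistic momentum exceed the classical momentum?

p_rel = γmv, p_class = mv
Ratio = γ = 1/√(1 - 0.789²)
= 1/√(0.377479) = 1.628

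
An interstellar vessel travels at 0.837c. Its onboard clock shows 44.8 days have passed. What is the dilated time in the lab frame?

Proper time Δt₀ = 44.8 days
γ = 1/√(1 - 0.837²) = 1.8275
Δt = γΔt₀ = 1.8275 × 44.8 = 81.87 days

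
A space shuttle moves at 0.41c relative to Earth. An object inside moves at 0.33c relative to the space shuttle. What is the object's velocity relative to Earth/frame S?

u = (u' + v)/(1 + u'v/c²)
Numerator: 0.33 + 0.41 = 0.74
Denominator: 1 + 0.1353 = 1.1353
u = 0.74/1.1353 = 0.6518c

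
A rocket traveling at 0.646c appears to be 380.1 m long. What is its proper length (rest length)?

Contracted length L = 380.1 m
γ = 1/√(1 - 0.646²) = 1.310
L₀ = γL = 1.310 × 380.1 = 497.9 m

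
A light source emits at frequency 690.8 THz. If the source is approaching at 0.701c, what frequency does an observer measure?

β = v/c = 0.701
(1+β)/(1-β) = 1.701/0.299 = 5.689
Doppler factor = √(5.689) = 2.385
f_obs = 690.8 × 2.385 = 1648 THz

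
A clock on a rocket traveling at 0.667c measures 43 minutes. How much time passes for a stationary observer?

Proper time Δt₀ = 43 minutes
γ = 1/√(1 - 0.667²) = 1.342
Δt = γΔt₀ = 1.342 × 43 = 57.71 minutes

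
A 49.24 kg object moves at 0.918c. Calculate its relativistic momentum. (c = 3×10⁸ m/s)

γ = 1/√(1 - 0.918²) = 2.5216
v = 0.918 × 3×10⁸ = 2.754×10⁸ m/s
p = γmv = 2.5216 × 49.24 × 2.754×10⁸ = 3.419×10¹⁰ kg·m/s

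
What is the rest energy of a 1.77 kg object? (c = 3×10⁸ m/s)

c² = (3×10⁸)² = 9.000×10¹⁶ m²/s²
E₀ = mc² = 1.77 × 9.000×10¹⁶ = 1.593×10¹⁷ J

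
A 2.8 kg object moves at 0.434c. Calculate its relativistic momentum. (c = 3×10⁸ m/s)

γ = 1/√(1 - 0.434²) = 1.110
v = 0.434 × 3×10⁸ = 1.302×10⁸ m/s
p = γmv = 1.110 × 2.8 × 1.302×10⁸ = 4.047×10⁸ kg·m/s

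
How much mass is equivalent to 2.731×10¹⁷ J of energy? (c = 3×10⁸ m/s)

From E = mc², we get m = E/c²
c² = (3×10⁸)² = 9×10¹⁶ m²/s²
m = 2.731×10¹⁷ / 9×10¹⁶ = 3.034 kg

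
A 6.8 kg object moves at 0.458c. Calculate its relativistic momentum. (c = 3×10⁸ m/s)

γ = 1/√(1 - 0.458²) = 1.125
v = 0.458 × 3×10⁸ = 1.374×10⁸ m/s
p = γmv = 1.125 × 6.8 × 1.374×10⁸ = 1.051×10⁹ kg·m/s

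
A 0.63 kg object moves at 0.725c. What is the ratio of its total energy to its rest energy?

E = γmc², E₀ = mc²
E/E₀ = γ = 1/√(1 - 0.725²) = 1.452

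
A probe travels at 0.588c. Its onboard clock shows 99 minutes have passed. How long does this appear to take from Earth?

Proper time Δt₀ = 99 minutes
γ = 1/√(1 - 0.588²) = 1.236
Δt = γΔt₀ = 1.236 × 99 = 122.4 minutes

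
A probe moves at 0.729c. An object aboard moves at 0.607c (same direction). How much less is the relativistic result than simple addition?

Classical: u' + v = 0.607 + 0.729 = 1.336c
Relativistic: u = (0.607 + 0.729)/(1 + 0.442503) = 1.336/1.442503 = 0.9262c
Difference: 1.336 - 0.9262 = 0.4098c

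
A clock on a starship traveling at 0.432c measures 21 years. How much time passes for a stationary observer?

Proper time Δt₀ = 21 years
γ = 1/√(1 - 0.432²) = 1.1088
Δt = γΔt₀ = 1.1088 × 21 = 23.28 years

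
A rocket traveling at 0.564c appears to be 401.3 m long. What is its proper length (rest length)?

Contracted length L = 401.3 m
γ = 1/√(1 - 0.564²) = 1.211
L₀ = γL = 1.211 × 401.3 = 486.0 m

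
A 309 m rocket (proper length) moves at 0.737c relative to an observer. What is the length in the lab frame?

Proper length L₀ = 309 m
γ = 1/√(1 - 0.737²) = 1.4795
L = L₀/γ = 309/1.4795 = 208.9 m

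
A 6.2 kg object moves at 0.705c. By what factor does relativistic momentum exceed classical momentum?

p_rel = γmv, p_class = mv
Ratio = γ = 1/√(1 - 0.705²) = 1.410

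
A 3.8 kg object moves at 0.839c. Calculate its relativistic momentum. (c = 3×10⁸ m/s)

γ = 1/√(1 - 0.839²) = 1.838
v = 0.839 × 3×10⁸ = 2.517×10⁸ m/s
p = γmv = 1.838 × 3.8 × 2.517×10⁸ = 1.758×10⁹ kg·m/s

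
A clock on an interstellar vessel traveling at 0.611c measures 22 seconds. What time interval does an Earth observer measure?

Proper time Δt₀ = 22 seconds
γ = 1/√(1 - 0.611²) = 1.263
Δt = γΔt₀ = 1.263 × 22 = 27.79 seconds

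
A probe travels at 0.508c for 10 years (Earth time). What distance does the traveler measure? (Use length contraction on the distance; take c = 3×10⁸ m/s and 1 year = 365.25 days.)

Earth distance: d = v × t = 0.508c × 10 yr = 4.80938×10¹⁶ m
γ = 1.16096
d' = d/γ = 4.80938×10¹⁶/1.16096 = 4.143×10¹⁶ m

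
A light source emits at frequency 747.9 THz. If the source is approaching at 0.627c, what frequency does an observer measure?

β = v/c = 0.627
(1+β)/(1-β) = 1.627/0.373 = 4.362
Doppler factor = √(4.362) = 2.089
f_obs = 747.9 × 2.089 = 1562 THz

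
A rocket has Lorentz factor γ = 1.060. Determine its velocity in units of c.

From γ = 1/√(1 - v²/c²):
1/γ² = 1/1.060² = 0.8900
v²/c² = 1 - 0.8900 = 0.1100
v/c = √(0.1100) = 0.3317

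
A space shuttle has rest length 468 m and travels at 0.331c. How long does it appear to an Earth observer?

Proper length L₀ = 468 m
γ = 1/√(1 - 0.331²) = 1.0597
L = L₀/γ = 468/1.0597 = 441.6 m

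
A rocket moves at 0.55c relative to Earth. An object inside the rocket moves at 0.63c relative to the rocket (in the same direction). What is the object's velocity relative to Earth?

u = (u' + v)/(1 + u'v/c²)
Numerator: 0.63 + 0.55 = 1.18
Denominator: 1 + 0.3465 = 1.3465
u = 1.18/1.3465 = 0.8763c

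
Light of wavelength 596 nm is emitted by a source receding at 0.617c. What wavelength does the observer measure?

β = 0.617
Wavelength Doppler factor = √(1.617/0.383) = √(4.222) = 2.055
λ_obs = 596 × 2.055 = 1225 nm (redshift)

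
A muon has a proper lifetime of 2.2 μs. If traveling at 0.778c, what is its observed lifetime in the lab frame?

Proper lifetime τ₀ = 2.2 μs
γ = 1/√(1 - 0.778²) = 1.592
τ = γτ₀ = 1.592 × 2.2 μs = 3.502 μs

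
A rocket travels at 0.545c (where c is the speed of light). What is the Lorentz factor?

v/c = 0.545, so (v/c)² = 0.297025
1 - (v/c)² = 0.702975
γ = 1/√(0.702975) = 1.193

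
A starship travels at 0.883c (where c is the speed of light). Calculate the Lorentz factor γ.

v/c = 0.883, so (v/c)² = 0.779689
1 - (v/c)² = 0.220311
γ = 1/√(0.220311) = 2.131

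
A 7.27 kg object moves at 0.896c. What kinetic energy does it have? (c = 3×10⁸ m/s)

γ = 1/√(1 - 0.896²) = 2.252
γ - 1 = 1.252
KE = (γ-1)mc² = 1.252 × 7.27 × (3×10⁸)² = 8.192×10¹⁷ J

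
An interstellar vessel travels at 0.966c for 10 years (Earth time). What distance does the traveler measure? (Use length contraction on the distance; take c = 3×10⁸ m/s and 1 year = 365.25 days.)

Earth distance: d = v × t = 0.966c × 10 yr = 9.145×10¹⁶ m
γ = 3.868
d' = d/γ = 9.145×10¹⁶/3.868 = 2.364×10¹⁶ m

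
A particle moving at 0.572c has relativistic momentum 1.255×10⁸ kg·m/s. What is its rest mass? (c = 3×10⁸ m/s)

γ = 1/√(1 - 0.572²) = 1.2191
v = 0.572 × 3×10⁸ = 1.716×10⁸ m/s
m = p/(γv) = 1.255×10⁸/(1.2191 × 1.716×10⁸) = 0.5999 kg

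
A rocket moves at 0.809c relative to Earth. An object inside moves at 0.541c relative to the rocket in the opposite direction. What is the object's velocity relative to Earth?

Object's velocity in rocket frame is u' = -0.541c
u = (u' + v)/(1 + u'v/c²) = (v - 0.541)/(1 - 0.541·v/c²)
Numerator: 0.809 - 0.541 = 0.268
Denominator: 1 - 0.437669 = 0.562331
u = 0.268/0.562331 = 0.4766c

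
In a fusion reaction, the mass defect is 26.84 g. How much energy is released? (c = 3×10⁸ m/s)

Convert mass defect: Δm = 26.84 g = 0.02684 kg
E = Δm·c² = 0.02684 × (3×10⁸)²
= 0.02684 × 9×10¹⁶ = 2.416×10¹⁵ J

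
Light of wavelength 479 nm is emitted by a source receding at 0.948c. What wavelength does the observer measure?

β = 0.948
Wavelength Doppler factor = √(1.948/0.052) = √(37.462) = 6.121
λ_obs = 479 × 6.121 = 2932 nm (redshift)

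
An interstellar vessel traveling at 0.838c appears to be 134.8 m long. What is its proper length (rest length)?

Contracted length L = 134.8 m
γ = 1/√(1 - 0.838²) = 1.8326
L₀ = γL = 1.8326 × 134.8 = 247.0 m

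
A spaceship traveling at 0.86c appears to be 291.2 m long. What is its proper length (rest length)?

Contracted length L = 291.2 m
γ = 1/√(1 - 0.86²) = 1.9597
L₀ = γL = 1.9597 × 291.2 = 570.7 m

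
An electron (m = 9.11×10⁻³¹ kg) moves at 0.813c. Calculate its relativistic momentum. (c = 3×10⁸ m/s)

γ = 1/√(1 - 0.813²) = 1.7174
v = 0.813 × 3×10⁸ = 2.439×10⁸ m/s
p = γmv = 1.7174 × 9.11×10⁻³¹ × 2.439×10⁸ = 3.816×10⁻²² kg·m/s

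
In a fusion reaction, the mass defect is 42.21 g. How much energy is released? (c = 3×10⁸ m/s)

Convert mass defect: Δm = 42.21 g = 0.04221 kg
E = Δm·c² = 0.04221 × (3×10⁸)²
= 0.04221 × 9×10¹⁶ = 3.799×10¹⁵ J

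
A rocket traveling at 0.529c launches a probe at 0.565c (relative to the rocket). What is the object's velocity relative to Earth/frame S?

u = (u' + v)/(1 + u'v/c²)
Numerator: 0.565 + 0.529 = 1.094
Denominator: 1 + 0.298885 = 1.298885
u = 1.094/1.298885 = 0.8423c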